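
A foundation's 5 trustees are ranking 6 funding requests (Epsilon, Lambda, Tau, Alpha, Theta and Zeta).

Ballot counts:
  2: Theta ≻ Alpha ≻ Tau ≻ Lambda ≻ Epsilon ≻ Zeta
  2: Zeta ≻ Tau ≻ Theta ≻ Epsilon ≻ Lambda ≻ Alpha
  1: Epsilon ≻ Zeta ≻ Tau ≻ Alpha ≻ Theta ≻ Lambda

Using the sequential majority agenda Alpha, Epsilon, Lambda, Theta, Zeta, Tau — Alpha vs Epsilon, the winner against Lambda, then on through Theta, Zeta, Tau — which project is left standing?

Round 1: Alpha vs Epsilon — 2–3, Epsilon advances.
Round 2: Epsilon vs Lambda — 3–2, Epsilon advances.
Round 3: Epsilon vs Theta — 1–4, Theta advances.
Round 4: Theta vs Zeta — 2–3, Zeta advances.
Round 5: Zeta vs Tau — 3–2, Zeta advances.
Zeta survives the agenda.

Zeta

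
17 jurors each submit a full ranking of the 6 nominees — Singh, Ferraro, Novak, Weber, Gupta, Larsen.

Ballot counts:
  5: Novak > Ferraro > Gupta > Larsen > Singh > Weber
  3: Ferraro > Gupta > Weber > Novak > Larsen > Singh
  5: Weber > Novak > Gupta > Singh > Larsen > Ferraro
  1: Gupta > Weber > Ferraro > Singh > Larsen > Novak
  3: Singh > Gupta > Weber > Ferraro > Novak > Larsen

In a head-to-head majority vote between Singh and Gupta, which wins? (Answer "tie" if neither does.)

Gupta

Ballots ranking Singh above Gupta: 3.
Ballots ranking Gupta above Singh: 17 − 3 = 14.
Gupta wins the head-to-head 14–3.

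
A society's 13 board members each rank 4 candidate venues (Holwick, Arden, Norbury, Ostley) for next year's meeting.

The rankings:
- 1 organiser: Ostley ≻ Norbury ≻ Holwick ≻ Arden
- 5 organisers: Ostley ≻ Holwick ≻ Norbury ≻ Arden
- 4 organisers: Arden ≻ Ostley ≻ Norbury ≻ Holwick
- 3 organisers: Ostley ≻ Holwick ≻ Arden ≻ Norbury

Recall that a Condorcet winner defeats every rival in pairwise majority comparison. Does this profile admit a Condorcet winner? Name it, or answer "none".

Ostley

Check each pair by majority over 13 ballots:
Holwick vs Arden: Holwick wins 9–4.
Holwick–Norbury: Holwick 8–5.
Holwick vs Ostley: Ostley, 13–0.
Arden vs Norbury: Arden wins 7–6.
Arden–Ostley: Ostley 9–4.
Norbury–Ostley: Ostley 13–0.
Only Ostley has no losses; Ostley is the Condorcet winner.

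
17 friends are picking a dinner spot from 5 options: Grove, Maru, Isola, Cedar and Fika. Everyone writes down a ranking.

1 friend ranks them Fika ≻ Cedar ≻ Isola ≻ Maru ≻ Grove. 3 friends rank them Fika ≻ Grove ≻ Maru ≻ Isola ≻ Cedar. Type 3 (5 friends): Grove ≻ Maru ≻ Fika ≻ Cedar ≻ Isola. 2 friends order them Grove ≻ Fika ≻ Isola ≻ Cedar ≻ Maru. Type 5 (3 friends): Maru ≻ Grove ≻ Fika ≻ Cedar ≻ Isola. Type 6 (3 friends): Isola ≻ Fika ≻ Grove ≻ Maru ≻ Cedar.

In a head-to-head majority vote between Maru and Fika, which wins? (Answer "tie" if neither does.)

Fika

Ballots ranking Maru above Fika: 5 + 3 = 8.
Ballots ranking Fika above Maru: 17 − 8 = 9.
Fika wins the head-to-head 9–8.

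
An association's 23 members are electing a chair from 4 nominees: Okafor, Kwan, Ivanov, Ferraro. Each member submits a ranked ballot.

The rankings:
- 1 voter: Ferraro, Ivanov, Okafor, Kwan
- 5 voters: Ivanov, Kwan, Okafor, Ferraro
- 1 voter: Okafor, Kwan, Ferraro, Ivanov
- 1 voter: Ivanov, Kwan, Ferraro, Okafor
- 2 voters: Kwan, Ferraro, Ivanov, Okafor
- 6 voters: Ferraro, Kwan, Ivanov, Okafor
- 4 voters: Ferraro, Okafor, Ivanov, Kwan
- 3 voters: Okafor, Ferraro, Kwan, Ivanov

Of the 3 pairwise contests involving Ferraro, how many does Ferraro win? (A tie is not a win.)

3

Ferraro against each rival (23 voters):
Ferraro vs Okafor: 1+1+2+6+4 = 14 for Ferraro, 9 for Okafor — Ferraro by 14–9.
Ferraro vs Kwan: Ferraro is ranked higher on 1+6+4+3 = 14 ballots, Kwan on 9. Ferraro wins 14–9.
Ferraro vs Ivanov: Ferraro, 17–6.
Ferraro beats Okafor, Kwan, Ivanov — 3 pairwise wins.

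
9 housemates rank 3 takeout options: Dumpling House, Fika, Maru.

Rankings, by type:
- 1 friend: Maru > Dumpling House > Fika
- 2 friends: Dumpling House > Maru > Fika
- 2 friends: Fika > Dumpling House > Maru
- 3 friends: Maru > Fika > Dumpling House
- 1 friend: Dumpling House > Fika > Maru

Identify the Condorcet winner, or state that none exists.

Head-to-head results (9 friends):
Dumpling House vs Fika: Fika, 5–4.
Dumpling House vs Maru: Dumpling House, 5–4.
Fika vs Maru: Maru wins 6–3.
Each restaurant drops at least one matchup (Dumpling House loses to Fika; Fika loses to Maru; Maru loses to Dumpling House); the cycle Dumpling House → Maru → Fika → Dumpling House rules out a Condorcet winner.

none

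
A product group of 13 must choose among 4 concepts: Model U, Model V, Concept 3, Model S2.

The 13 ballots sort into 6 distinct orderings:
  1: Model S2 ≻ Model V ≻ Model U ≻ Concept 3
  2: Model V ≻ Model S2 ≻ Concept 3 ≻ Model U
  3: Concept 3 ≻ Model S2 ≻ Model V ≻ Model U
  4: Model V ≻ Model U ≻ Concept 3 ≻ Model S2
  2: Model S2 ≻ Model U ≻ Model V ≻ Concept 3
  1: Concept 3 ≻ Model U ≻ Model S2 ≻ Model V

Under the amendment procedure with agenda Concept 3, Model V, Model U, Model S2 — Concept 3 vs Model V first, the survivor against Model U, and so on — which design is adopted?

Round 1: Concept 3 vs Model V — 4–9, Model V advances.
Round 2: Model V vs Model U — 10–3, Model V advances.
Round 3: Model V vs Model S2 — 6–7, Model S2 advances.
Model S2 survives the agenda.

Model S2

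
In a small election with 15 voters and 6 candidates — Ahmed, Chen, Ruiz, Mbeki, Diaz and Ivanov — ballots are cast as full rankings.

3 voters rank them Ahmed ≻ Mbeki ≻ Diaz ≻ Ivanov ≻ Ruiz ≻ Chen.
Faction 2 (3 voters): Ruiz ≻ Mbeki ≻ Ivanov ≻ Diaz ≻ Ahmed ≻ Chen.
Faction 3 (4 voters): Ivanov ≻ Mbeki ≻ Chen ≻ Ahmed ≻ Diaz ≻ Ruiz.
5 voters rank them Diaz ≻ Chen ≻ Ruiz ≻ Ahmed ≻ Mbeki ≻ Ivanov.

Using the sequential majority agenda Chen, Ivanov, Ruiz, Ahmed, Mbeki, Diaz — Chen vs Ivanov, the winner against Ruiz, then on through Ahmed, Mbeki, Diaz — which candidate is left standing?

Diaz

Round 1: Chen vs Ivanov — 5–10, Ivanov advances.
Round 2: Ivanov vs Ruiz — 7–8, Ruiz advances.
Round 3: Ruiz vs Ahmed — 8–7, Ruiz advances.
Round 4: Ruiz vs Mbeki — 8–7, Ruiz advances.
Round 5: Ruiz vs Diaz — 3–12, Diaz advances.
Diaz survives the agenda.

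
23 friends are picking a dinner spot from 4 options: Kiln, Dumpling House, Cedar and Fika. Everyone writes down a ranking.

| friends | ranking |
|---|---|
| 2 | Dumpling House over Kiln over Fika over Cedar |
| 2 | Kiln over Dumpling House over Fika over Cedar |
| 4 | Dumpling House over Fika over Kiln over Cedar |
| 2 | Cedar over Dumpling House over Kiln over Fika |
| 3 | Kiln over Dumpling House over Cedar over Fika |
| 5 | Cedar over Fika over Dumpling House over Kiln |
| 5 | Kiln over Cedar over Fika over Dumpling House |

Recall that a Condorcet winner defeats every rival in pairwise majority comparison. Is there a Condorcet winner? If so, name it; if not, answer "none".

Check each pair by majority over 23 ballots:
Kiln vs Dumpling House: Dumpling House, 13–10.
Kiln vs Cedar: Kiln wins 16–7.
Kiln vs Fika: Kiln wins 14–9.
Dumpling House vs Cedar: Cedar, 12–11.
Dumpling House vs Fika: Dumpling House, 13–10.
Cedar vs Fika: Cedar, 15–8.
Every restaurant loses at least once (Kiln loses to Dumpling House; Dumpling House loses to Cedar; Cedar loses to Kiln; Fika loses to Kiln). The majority relation contains the cycle Kiln > Cedar > Dumpling House > Kiln, so there is no Condorcet winner.

none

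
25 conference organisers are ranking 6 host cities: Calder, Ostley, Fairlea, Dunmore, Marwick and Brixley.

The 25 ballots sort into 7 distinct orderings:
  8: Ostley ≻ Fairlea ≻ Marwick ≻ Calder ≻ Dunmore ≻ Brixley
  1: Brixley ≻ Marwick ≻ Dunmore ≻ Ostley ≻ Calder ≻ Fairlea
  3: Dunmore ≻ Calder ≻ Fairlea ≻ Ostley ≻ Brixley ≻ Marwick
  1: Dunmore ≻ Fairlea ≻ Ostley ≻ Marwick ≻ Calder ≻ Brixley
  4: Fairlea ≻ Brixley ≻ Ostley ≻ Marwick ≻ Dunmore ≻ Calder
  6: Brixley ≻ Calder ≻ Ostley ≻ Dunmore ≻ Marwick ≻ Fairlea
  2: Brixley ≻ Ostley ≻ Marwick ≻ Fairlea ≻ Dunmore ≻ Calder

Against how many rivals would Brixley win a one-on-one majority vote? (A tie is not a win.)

Brixley against each rival (25 organisers):
Brixley vs Calder: 13 to 12, Brixley.
Brixley vs Ostley: Brixley, 13–12.
Brixley–Fairlea: Fairlea 16–9.
Brixley vs Dunmore: 13 to 12, Brixley.
Brixley vs Marwick: Brixley, 16–9.
Brixley beats Calder, Ostley, Dunmore, Marwick; loses to Fairlea — 4 pairwise wins.

4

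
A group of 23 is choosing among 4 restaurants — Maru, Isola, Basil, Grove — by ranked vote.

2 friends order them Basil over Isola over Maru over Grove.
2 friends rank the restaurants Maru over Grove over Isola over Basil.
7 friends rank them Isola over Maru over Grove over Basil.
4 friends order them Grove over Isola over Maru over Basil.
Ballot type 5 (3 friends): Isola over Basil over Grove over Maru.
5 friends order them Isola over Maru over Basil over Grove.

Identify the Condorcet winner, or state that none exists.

Isola

Head-to-head results (23 friends):
Maru vs Isola: Isola, 21–2.
Maru vs Basil: Maru preferred on 2+7+4+5 = 18 ballots; Maru wins 18–5.
Maru vs Grove: Maru, 16–7.
Isola vs Basil: 2+7+4+3+5 = 21 for Isola, 2 for Basil — Isola by 21–2.
Isola vs Grove: Isola is ranked higher on 2+7+3+5 = 17 ballots, Grove on 6. Isola wins 17–6.
Basil vs Grove: Basil is ranked higher on 2+3+5 = 10 ballots, Grove on 13. Grove wins 13–10.
Isola beats each of Maru, Basil, Grove — Isola is the Condorcet winner.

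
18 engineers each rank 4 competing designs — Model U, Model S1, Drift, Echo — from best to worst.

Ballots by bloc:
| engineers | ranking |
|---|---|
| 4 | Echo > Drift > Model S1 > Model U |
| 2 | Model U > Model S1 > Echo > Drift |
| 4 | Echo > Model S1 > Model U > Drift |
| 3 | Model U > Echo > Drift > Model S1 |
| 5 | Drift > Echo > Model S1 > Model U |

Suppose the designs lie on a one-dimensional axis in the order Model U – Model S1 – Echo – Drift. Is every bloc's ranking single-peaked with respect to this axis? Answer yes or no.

Axis positions: Model U=1, Model S1=2, Echo=3, Drift=4.
Bloc 1 (peak Echo at position 3): ranking walks positions 3-4-2-1, expanding outward from the peak — single-peaked.
Bloc 2 (peak Model U at position 1): ranking walks positions 1-2-3-4, expanding outward from the peak — single-peaked.
Bloc 3 (peak Echo at position 3): ranking walks positions 3-2-1-4, expanding outward from the peak — single-peaked.
Bloc 4: ranking walks positions 1-3-4-2; Echo is ranked above Model S1 even though Model S1 lies between Echo and the peak Model U on the axis — preferences dip and rise again. Not single-peaked.
Bloc 5 (peak Drift at position 4): ranking walks positions 4-3-2-1, expanding outward from the peak — single-peaked.
Bloc 4 violates single-peakedness, so the profile is not single-peaked on this axis.

no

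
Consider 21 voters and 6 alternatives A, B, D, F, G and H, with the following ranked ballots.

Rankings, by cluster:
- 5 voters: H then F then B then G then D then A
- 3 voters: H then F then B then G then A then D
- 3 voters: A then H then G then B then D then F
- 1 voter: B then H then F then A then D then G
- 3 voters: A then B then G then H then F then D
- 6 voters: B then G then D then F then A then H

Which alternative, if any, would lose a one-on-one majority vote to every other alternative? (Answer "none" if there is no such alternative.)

Head-to-head results (21 voters):
A vs B: A preferred on 3+3 = 6 ballots; B wins 15–6.
A vs D: A is ranked higher on 3+3+1+3 = 10 ballots, D on 11. D wins 11–10.
A vs F: F, 15–6.
A–G: G 14–7.
A vs H: A wins 12–9.
B–D: B 21–0.
B vs F: 13 to 8, B.
B–G: B 18–3.
B vs H: H wins 11–10.
D vs F: 3+6 = 9 for D, 12 for F — F by 12–9.
D vs G: G, 20–1.
D vs H: 6 for D, 15 for H — H by 15–6.
F vs G: G, 12–9.
F vs H: F preferred on 6 ballots; H wins 15–6.
G vs H: 3+6 = 9 for G, 12 for H — H by 12–9.
Every alternative wins at least one matchup (A beats H; B beats A; D beats A; F beats A; G beats A; H beats B), so there is no Condorcet loser.

none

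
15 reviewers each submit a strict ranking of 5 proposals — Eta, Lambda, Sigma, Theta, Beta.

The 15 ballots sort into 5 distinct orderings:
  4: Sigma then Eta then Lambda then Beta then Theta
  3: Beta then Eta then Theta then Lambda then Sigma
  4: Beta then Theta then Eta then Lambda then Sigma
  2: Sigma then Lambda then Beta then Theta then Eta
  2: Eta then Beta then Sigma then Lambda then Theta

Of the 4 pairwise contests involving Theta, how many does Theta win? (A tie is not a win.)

Theta against each rival (15 reviewers):
Theta vs Eta: Theta preferred on 4+2 = 6 ballots; Eta wins 9–6.
Theta vs Lambda: Theta preferred on 3+4 = 7 ballots; Lambda wins 8–7.
Theta vs Sigma: Sigma, 8–7.
Theta vs Beta: 0 for Theta, 15 for Beta — Beta by 15–0.
Theta beats no one; loses to Eta, Lambda, Sigma, Beta — 0 pairwise wins.

0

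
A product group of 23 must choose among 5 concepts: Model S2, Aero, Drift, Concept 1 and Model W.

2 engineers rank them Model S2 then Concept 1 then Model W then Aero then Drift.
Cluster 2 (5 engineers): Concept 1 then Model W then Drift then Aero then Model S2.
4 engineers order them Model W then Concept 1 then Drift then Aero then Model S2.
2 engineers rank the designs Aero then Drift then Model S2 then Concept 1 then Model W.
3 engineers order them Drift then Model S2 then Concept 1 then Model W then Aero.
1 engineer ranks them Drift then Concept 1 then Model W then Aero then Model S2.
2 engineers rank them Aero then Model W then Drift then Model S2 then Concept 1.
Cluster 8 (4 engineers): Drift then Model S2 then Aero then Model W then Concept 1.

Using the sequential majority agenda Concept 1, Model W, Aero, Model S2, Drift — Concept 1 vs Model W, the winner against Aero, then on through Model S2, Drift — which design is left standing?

Round 1: Concept 1 vs Model W — 13–10, Concept 1 advances.
Round 2: Concept 1 vs Aero — 15–8, Concept 1 advances.
Round 3: Concept 1 vs Model S2 — 10–13, Model S2 advances.
Round 4: Model S2 vs Drift — 2–21, Drift advances.
The agenda winner is Drift.

Drift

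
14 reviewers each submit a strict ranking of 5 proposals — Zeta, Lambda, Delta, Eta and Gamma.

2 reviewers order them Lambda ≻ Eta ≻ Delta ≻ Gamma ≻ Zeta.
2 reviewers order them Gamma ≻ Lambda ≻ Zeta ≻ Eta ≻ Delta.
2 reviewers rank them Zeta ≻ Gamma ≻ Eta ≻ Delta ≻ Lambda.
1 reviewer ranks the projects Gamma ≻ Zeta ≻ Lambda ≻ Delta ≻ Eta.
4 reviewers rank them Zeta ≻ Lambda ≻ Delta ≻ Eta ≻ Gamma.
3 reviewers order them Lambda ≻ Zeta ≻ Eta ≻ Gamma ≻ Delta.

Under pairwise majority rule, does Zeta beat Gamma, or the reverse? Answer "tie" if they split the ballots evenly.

Zeta

Ballots ranking Zeta above Gamma: 2 + 4 + 3 = 9.
Ballots ranking Gamma above Zeta: 14 − 9 = 5.
Zeta wins the head-to-head 9–5.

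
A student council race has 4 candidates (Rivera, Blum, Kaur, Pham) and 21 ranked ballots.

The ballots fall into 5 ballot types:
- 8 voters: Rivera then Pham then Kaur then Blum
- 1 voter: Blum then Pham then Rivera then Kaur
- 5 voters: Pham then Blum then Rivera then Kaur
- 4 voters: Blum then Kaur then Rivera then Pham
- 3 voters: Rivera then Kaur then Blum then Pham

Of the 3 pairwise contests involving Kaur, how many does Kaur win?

Kaur against each rival (21 voters):
Kaur–Rivera: Rivera 17–4.
Kaur vs Blum: Kaur, 11–10.
Kaur vs Pham: Kaur is ranked higher on 4+3 = 7 ballots, Pham on 14. Pham wins 14–7.
Kaur beats Blum; loses to Rivera, Pham — 1 pairwise win.

1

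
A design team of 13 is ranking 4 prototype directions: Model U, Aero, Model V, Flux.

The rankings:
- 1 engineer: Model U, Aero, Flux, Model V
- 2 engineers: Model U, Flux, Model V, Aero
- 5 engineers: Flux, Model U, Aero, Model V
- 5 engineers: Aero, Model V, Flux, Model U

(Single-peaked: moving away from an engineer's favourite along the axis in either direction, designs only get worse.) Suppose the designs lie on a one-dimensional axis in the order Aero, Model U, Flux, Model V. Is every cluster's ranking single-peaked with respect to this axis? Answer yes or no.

no

Axis positions: Aero=1, Model U=2, Flux=3, Model V=4.
Cluster 1 (peak Model U at position 2): ranking walks positions 2-1-3-4, expanding outward from the peak — single-peaked.
Cluster 2 (peak Model U at position 2): ranking walks positions 2-3-4-1, expanding outward from the peak — single-peaked.
Cluster 3 (peak Flux at position 3): ranking walks positions 3-2-1-4, expanding outward from the peak — single-peaked.
Cluster 4: ranking walks positions 1-4-3-2; Model V is ranked above Model U even though Model U lies between Model V and the peak Aero on the axis — preferences dip and rise again. Not single-peaked.
Cluster 4 violates single-peakedness, so the profile is not single-peaked on this axis.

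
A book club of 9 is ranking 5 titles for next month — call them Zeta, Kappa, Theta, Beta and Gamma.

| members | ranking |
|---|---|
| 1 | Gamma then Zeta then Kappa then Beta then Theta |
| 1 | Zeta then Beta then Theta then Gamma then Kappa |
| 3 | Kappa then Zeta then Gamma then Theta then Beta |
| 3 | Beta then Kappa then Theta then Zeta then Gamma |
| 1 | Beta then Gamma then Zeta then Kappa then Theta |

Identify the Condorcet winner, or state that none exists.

Head-to-head results (9 members):
Zeta vs Kappa: Kappa, 6–3.
Zeta vs Theta: 1+1+3+1 = 6 for Zeta, 3 for Theta — Zeta by 6–3.
Zeta vs Beta: Zeta is ranked higher on 1+1+3 = 5 ballots, Beta on 4. Zeta wins 5–4.
Zeta vs Gamma: Zeta wins 7–2.
Kappa vs Theta: Kappa is ranked higher on 1+3+3+1 = 8 ballots, Theta on 1. Kappa wins 8–1.
Kappa vs Beta: 4 to 5, Beta.
Kappa–Gamma: Kappa 6–3.
Theta vs Beta: 3 for Theta, 6 for Beta — Beta by 6–3.
Theta vs Gamma: Theta is ranked higher on 1+3 = 4 ballots, Gamma on 5. Gamma wins 5–4.
Beta vs Gamma: Beta is ranked higher on 1+3+1 = 5 ballots, Gamma on 4. Beta wins 5–4.
No book is unbeaten: Zeta loses to Kappa; Kappa loses to Beta; Theta loses to Zeta; Beta loses to Zeta; Gamma loses to Zeta. In particular Zeta → Beta → Kappa → Zeta is a majority cycle — no Condorcet winner exists.

none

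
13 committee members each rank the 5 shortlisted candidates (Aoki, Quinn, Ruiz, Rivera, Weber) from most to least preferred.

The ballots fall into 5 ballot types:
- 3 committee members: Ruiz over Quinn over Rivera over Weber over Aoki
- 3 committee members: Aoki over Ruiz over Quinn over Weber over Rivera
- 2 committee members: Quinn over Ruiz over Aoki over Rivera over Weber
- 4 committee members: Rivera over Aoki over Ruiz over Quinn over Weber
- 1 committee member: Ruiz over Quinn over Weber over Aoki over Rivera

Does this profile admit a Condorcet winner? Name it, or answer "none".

none

Check each pair by majority over 13 ballots:
Aoki–Quinn: Aoki 7–6.
Aoki–Ruiz: Aoki 7–6.
Aoki–Rivera: Rivera 7–6.
Aoki–Weber: Aoki 9–4.
Quinn vs Ruiz: Ruiz wins 11–2.
Quinn vs Rivera: Quinn wins 9–4.
Quinn–Weber: Quinn 13–0.
Ruiz vs Rivera: Ruiz wins 9–4.
Ruiz vs Weber: Ruiz wins 13–0.
Rivera vs Weber: Rivera, 9–4.
Each candidate drops at least one matchup (Aoki loses to Rivera; Quinn loses to Aoki; Ruiz loses to Aoki; Rivera loses to Quinn; Weber loses to Aoki); the cycle Aoki beats Quinn beats Rivera beats Aoki rules out a Condorcet winner.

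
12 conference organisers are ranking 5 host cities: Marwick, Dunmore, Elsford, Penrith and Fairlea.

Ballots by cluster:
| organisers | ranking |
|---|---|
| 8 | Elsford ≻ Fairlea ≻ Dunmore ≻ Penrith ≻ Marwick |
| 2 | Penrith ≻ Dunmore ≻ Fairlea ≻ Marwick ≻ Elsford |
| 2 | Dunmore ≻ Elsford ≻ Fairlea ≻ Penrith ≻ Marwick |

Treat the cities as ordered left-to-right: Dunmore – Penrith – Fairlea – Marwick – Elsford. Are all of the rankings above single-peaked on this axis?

no

Axis positions: Dunmore=1, Penrith=2, Fairlea=3, Marwick=4, Elsford=5.
Cluster 1: ranking walks positions 5-3-1-2-4; Fairlea is ranked above Marwick even though Marwick lies between Fairlea and the peak Elsford on the axis — preferences dip and rise again. Not single-peaked.
Cluster 2 (peak Penrith at position 2): ranking walks positions 2-1-3-4-5, expanding outward from the peak — single-peaked.
Cluster 3: ranking walks positions 1-5-3-2-4; Elsford is ranked above Penrith even though Penrith lies between Elsford and the peak Dunmore on the axis — preferences dip and rise again. Not single-peaked.
Cluster 1 violates single-peakedness, so the profile is not single-peaked on this axis.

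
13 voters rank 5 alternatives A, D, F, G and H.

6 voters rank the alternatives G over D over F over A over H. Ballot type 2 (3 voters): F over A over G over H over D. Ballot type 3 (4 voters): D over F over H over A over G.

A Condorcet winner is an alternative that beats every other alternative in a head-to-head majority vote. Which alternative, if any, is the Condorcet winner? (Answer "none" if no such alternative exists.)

none

Check each pair by majority over 13 ballots:
A vs D: D wins 10–3.
A vs F: F, 13–0.
A vs G: A, 7–6.
A vs H: A wins 9–4.
D vs F: D wins 10–3.
D–G: G 9–4.
D–H: D 10–3.
F vs G: F, 7–6.
F vs H: F, 13–0.
G vs H: G, 9–4.
Every alternative loses at least once (A loses to D; D loses to G; F loses to D; G loses to A; H loses to A). The majority relation contains the cycle A > G > D > A, so there is no Condorcet winner.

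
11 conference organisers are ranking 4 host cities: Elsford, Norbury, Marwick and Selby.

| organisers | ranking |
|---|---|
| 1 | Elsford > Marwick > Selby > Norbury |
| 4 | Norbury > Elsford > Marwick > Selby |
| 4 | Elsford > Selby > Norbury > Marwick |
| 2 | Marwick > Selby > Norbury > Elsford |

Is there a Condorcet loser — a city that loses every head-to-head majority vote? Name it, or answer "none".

none

Head-to-head results (11 organisers):
Elsford vs Norbury: 5 to 6, Norbury.
Elsford vs Marwick: Elsford preferred on 1+4+4 = 9 ballots; Elsford wins 9–2.
Elsford vs Selby: Elsford, 9–2.
Norbury vs Marwick: 4+4 = 8 for Norbury, 3 for Marwick — Norbury by 8–3.
Norbury vs Selby: Norbury is ranked higher on 4 ballots, Selby on 7. Selby wins 7–4.
Marwick vs Selby: Marwick wins 7–4.
Every city wins at least one matchup (Elsford beats Marwick; Norbury beats Elsford; Marwick beats Selby; Selby beats Norbury), so there is no Condorcet loser.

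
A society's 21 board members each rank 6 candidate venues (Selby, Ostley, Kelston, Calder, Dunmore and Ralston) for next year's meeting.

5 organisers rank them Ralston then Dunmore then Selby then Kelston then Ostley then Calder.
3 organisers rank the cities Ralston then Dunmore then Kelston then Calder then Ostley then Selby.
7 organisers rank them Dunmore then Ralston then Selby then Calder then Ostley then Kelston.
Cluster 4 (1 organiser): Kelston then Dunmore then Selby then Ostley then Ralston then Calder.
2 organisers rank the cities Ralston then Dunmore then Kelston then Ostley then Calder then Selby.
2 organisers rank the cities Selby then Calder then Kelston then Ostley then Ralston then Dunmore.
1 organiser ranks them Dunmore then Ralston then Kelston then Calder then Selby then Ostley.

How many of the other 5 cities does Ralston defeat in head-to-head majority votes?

Ralston against each rival (21 organisers):
Ralston vs Selby: Ralston preferred on 5+3+7+2+1 = 18 ballots; Ralston wins 18–3.
Ralston vs Ostley: 18 to 3, Ralston.
Ralston vs Kelston: Ralston preferred on 5+3+7+2+1 = 18 ballots; Ralston wins 18–3.
Ralston vs Calder: Ralston preferred on 5+3+7+1+2+1 = 19 ballots; Ralston wins 19–2.
Ralston vs Dunmore: Ralston is ranked higher on 5+3+2+2 = 12 ballots, Dunmore on 9. Ralston wins 12–9.
Ralston beats Selby, Ostley, Kelston, Calder, Dunmore — 5 pairwise wins.

5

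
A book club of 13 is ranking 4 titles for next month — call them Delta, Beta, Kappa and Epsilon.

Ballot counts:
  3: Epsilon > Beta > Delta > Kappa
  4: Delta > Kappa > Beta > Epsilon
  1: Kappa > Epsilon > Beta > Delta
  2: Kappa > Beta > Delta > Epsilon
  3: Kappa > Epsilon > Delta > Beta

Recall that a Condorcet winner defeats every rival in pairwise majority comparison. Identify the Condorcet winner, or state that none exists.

none

Check each pair by majority over 13 ballots:
Delta vs Beta: Delta, 7–6.
Delta–Kappa: Delta 7–6.
Delta vs Epsilon: Epsilon wins 7–6.
Beta–Kappa: Kappa 10–3.
Beta vs Epsilon: Epsilon wins 7–6.
Kappa vs Epsilon: Kappa wins 10–3.
Each book drops at least one matchup (Delta loses to Epsilon; Beta loses to Delta; Kappa loses to Delta; Epsilon loses to Kappa); the cycle Delta → Kappa → Epsilon → Delta rules out a Condorcet winner.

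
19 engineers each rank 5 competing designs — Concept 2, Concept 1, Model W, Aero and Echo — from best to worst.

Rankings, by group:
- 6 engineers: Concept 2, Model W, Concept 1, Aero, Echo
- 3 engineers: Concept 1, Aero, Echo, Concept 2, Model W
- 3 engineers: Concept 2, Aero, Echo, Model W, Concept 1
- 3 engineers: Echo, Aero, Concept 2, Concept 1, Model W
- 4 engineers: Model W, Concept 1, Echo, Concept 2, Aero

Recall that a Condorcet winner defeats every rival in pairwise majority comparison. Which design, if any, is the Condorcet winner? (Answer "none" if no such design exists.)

Check each pair by majority over 19 ballots:
Concept 2–Concept 1: Concept 2 12–7.
Concept 2 vs Model W: Concept 2 wins 15–4.
Concept 2 vs Aero: Concept 2, 13–6.
Concept 2–Echo: Echo 10–9.
Concept 1–Model W: Model W 13–6.
Concept 1 vs Aero: Concept 1 wins 13–6.
Concept 1 vs Echo: Concept 1 wins 13–6.
Model W vs Aero: Model W, 10–9.
Model W vs Echo: Model W wins 10–9.
Aero vs Echo: Aero wins 12–7.
Every design loses at least once (Concept 2 loses to Echo; Concept 1 loses to Concept 2; Model W loses to Concept 2; Aero loses to Concept 2; Echo loses to Concept 1). The majority relation contains the cycle Concept 2 beats Concept 1 beats Echo beats Concept 2, so there is no Condorcet winner.

none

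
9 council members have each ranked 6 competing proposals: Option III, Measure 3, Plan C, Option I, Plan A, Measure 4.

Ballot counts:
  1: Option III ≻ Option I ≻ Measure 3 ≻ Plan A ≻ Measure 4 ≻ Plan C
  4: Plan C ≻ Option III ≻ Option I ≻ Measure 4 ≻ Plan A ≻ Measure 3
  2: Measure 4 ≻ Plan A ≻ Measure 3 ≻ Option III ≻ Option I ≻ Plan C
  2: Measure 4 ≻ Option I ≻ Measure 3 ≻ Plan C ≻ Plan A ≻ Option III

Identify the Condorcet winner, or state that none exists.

Head-to-head results (9 council members):
Option III vs Measure 3: 5 to 4, Option III.
Option III vs Plan C: Option III is ranked higher on 1+2 = 3 ballots, Plan C on 6. Plan C wins 6–3.
Option III vs Option I: Option III preferred on 1+4+2 = 7 ballots; Option III wins 7–2.
Option III vs Plan A: Option III is ranked higher on 1+4 = 5 ballots, Plan A on 4. Option III wins 5–4.
Option III vs Measure 4: Option III is ranked higher on 1+4 = 5 ballots, Measure 4 on 4. Option III wins 5–4.
Measure 3 vs Plan C: 5 to 4, Measure 3.
Measure 3 vs Option I: Measure 3 preferred on 2 ballots; Option I wins 7–2.
Measure 3 vs Plan A: Measure 3 preferred on 1+2 = 3 ballots; Plan A wins 6–3.
Measure 3 vs Measure 4: 1 to 8, Measure 4.
Plan C vs Option I: Plan C preferred on 4 ballots; Option I wins 5–4.
Plan C vs Plan A: Plan C preferred on 4+2 = 6 ballots; Plan C wins 6–3.
Plan C vs Measure 4: 4 to 5, Measure 4.
Option I vs Plan A: 7 to 2, Option I.
Option I vs Measure 4: Option I is ranked higher on 1+4 = 5 ballots, Measure 4 on 4. Option I wins 5–4.
Plan A vs Measure 4: Plan A is ranked higher on 1 ballot, Measure 4 on 8. Measure 4 wins 8–1.
No option is unbeaten: Option III loses to Plan C; Measure 3 loses to Option III; Plan C loses to Measure 3; Option I loses to Option III; Plan A loses to Option III; Measure 4 loses to Option III. In particular Option III → Measure 3 → Plan C → Option III is a majority cycle — no Condorcet winner exists.

none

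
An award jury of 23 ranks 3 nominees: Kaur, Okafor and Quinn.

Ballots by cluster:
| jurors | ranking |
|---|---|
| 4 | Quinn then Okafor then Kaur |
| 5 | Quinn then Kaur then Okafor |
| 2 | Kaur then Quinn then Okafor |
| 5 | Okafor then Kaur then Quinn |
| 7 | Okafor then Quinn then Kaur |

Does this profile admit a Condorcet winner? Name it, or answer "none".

Pairwise majorities:
Kaur vs Okafor: Kaur is ranked higher on 5+2 = 7 ballots, Okafor on 16. Okafor wins 16–7.
Kaur vs Quinn: Quinn wins 16–7.
Okafor vs Quinn: Okafor wins 12–11.
Okafor beats each of Kaur, Quinn — Okafor is the Condorcet winner.

Okafor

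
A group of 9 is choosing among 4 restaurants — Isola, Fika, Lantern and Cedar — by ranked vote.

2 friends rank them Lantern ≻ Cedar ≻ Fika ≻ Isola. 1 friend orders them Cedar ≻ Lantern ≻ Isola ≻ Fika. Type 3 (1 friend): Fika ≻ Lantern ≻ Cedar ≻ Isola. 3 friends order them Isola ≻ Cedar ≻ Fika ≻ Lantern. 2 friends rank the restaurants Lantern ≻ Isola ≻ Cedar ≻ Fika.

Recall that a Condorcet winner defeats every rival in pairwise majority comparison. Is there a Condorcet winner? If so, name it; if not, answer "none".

Check each pair by majority over 9 ballots:
Isola vs Fika: Isola, 6–3.
Isola vs Lantern: Lantern, 6–3.
Isola vs Cedar: Isola, 5–4.
Fika–Lantern: Lantern 5–4.
Fika–Cedar: Cedar 8–1.
Lantern vs Cedar: Lantern, 5–4.
Lantern defeats every rival head-to-head and is the Condorcet winner.

Lantern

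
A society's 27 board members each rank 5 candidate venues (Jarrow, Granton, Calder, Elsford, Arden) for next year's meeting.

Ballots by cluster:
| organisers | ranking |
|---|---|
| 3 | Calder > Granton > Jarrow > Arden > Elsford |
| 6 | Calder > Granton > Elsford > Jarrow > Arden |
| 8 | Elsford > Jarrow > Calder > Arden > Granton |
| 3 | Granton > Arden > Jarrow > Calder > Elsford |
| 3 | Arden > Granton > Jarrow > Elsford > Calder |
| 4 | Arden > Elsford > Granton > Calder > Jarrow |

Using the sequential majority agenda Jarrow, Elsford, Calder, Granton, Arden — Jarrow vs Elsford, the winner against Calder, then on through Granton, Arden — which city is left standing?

Round 1: Jarrow vs Elsford — 9–18, Elsford advances.
Round 2: Elsford vs Calder — 15–12, Elsford advances.
Round 3: Elsford vs Granton — 12–15, Granton advances.
Round 4: Granton vs Arden — 12–15, Arden advances.
The agenda winner is Arden.

Arden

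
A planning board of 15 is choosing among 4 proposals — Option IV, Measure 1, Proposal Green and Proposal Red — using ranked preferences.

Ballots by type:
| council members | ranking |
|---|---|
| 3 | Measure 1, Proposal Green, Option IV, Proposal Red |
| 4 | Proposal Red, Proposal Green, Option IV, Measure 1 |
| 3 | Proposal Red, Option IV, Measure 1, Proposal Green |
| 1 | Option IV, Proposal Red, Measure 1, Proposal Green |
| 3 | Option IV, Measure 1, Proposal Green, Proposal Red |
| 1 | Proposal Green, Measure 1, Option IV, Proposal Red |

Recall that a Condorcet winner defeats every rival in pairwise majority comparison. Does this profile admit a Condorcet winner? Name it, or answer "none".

Pairwise majorities:
Option IV vs Measure 1: 11 to 4, Option IV.
Option IV vs Proposal Green: 3+1+3 = 7 for Option IV, 8 for Proposal Green — Proposal Green by 8–7.
Option IV vs Proposal Red: Option IV preferred on 3+1+3+1 = 8 ballots; Option IV wins 8–7.
Measure 1 vs Proposal Green: 10 to 5, Measure 1.
Measure 1 vs Proposal Red: 7 to 8, Proposal Red.
Proposal Green vs Proposal Red: 3+3+1 = 7 for Proposal Green, 8 for Proposal Red — Proposal Red by 8–7.
Each option drops at least one matchup (Option IV loses to Proposal Green; Measure 1 loses to Option IV; Proposal Green loses to Measure 1; Proposal Red loses to Option IV); the cycle Option IV → Measure 1 → Proposal Green → Option IV rules out a Condorcet winner.

none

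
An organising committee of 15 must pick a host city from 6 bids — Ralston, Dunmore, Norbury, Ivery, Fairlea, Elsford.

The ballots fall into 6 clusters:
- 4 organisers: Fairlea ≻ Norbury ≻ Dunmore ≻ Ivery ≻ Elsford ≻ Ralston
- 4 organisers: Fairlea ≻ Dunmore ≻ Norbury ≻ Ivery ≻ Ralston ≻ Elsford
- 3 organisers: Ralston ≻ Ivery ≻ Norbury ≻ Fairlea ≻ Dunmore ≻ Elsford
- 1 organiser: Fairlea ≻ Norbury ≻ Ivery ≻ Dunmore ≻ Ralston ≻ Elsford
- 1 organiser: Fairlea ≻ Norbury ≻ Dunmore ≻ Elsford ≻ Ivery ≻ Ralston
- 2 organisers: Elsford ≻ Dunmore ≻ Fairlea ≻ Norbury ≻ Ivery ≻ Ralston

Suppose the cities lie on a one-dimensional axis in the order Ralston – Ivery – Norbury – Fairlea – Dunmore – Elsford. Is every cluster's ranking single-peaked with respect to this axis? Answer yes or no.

yes

Axis positions: Ralston=1, Ivery=2, Norbury=3, Fairlea=4, Dunmore=5, Elsford=6.
Cluster 1 (peak Fairlea at position 4): ranking walks positions 4-3-5-2-6-1, expanding outward from the peak — single-peaked.
Cluster 2 (peak Fairlea at position 4): ranking walks positions 4-5-3-2-1-6, expanding outward from the peak — single-peaked.
Cluster 3 (peak Ralston at position 1): ranking walks positions 1-2-3-4-5-6, expanding outward from the peak — single-peaked.
Cluster 4 (peak Fairlea at position 4): ranking walks positions 4-3-2-5-1-6, expanding outward from the peak — single-peaked.
Cluster 5 (peak Fairlea at position 4): ranking walks positions 4-3-5-6-2-1, expanding outward from the peak — single-peaked.
Cluster 6 (peak Elsford at position 6): ranking walks positions 6-5-4-3-2-1, expanding outward from the peak — single-peaked.
Every ranking is single-peaked on this axis.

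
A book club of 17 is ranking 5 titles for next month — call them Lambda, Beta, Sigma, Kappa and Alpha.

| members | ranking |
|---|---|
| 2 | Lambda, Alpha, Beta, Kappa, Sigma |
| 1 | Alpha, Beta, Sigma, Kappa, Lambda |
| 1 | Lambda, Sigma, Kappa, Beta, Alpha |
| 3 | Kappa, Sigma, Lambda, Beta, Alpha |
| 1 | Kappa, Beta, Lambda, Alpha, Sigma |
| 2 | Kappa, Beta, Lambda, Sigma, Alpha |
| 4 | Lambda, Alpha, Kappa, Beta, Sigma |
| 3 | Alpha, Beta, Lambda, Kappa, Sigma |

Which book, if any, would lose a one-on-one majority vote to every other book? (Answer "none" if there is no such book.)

Sigma

Pairwise majorities:
Lambda vs Beta: 2+1+3+4 = 10 for Lambda, 7 for Beta — Lambda by 10–7.
Lambda vs Sigma: 2+1+1+2+4+3 = 13 for Lambda, 4 for Sigma — Lambda by 13–4.
Lambda vs Kappa: 2+1+4+3 = 10 for Lambda, 7 for Kappa — Lambda by 10–7.
Lambda vs Alpha: Lambda, 13–4.
Beta vs Sigma: Beta is ranked higher on 2+1+1+2+4+3 = 13 ballots, Sigma on 4. Beta wins 13–4.
Beta vs Kappa: 6 to 11, Kappa.
Beta vs Alpha: Alpha wins 10–7.
Sigma vs Kappa: Sigma is ranked higher on 1+1 = 2 ballots, Kappa on 15. Kappa wins 15–2.
Sigma vs Alpha: 1+3+2 = 6 for Sigma, 11 for Alpha — Alpha by 11–6.
Kappa vs Alpha: Alpha, 10–7.
Sigma loses to every other book — it is the Condorcet loser.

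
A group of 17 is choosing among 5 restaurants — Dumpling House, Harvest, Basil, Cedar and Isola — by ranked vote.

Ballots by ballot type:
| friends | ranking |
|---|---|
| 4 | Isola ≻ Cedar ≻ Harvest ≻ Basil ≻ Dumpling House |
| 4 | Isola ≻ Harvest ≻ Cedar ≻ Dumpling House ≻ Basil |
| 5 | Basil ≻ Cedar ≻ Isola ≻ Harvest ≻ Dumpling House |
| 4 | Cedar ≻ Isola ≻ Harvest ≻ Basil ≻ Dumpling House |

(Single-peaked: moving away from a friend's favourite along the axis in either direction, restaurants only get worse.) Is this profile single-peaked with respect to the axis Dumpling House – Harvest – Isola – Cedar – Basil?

yes

Axis positions: Dumpling House=1, Harvest=2, Isola=3, Cedar=4, Basil=5.
Ballot type 1 (peak Isola at position 3): ranking walks positions 3-4-2-5-1, expanding outward from the peak — single-peaked.
Ballot type 2 (peak Isola at position 3): ranking walks positions 3-2-4-1-5, expanding outward from the peak — single-peaked.
Ballot type 3 (peak Basil at position 5): ranking walks positions 5-4-3-2-1, expanding outward from the peak — single-peaked.
Ballot type 4 (peak Cedar at position 4): ranking walks positions 4-3-2-5-1, expanding outward from the peak — single-peaked.
Every ranking is single-peaked on this axis.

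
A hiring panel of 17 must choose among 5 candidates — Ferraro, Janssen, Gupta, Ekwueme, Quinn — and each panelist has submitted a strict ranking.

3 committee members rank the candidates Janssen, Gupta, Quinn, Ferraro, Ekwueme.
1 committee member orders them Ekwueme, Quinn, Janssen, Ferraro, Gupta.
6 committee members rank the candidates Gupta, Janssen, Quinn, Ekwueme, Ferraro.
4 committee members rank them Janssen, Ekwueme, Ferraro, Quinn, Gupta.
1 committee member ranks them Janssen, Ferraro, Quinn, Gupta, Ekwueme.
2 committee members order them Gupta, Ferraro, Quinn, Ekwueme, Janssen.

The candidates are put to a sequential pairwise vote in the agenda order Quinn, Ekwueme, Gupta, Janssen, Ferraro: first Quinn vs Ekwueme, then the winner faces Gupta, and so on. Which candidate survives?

Round 1: Quinn vs Ekwueme — 12–5, Quinn advances.
Round 2: Quinn vs Gupta — 6–11, Gupta advances.
Round 3: Gupta vs Janssen — 8–9, Janssen advances.
Round 4: Janssen vs Ferraro — 15–2, Janssen advances.
The agenda winner is Janssen.

Janssen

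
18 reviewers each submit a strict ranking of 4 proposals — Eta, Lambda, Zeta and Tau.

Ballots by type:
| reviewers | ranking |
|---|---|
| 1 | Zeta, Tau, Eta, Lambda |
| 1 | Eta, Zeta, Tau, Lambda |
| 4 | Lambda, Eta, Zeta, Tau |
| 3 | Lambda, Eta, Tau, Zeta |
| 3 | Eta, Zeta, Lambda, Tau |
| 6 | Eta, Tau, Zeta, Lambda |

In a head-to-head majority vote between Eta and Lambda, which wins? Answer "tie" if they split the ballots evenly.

Eta

Ballots ranking Eta above Lambda: 1 + 1 + 3 + 6 = 11.
Ballots ranking Lambda above Eta: 18 − 11 = 7.
Eta wins the head-to-head 11–7.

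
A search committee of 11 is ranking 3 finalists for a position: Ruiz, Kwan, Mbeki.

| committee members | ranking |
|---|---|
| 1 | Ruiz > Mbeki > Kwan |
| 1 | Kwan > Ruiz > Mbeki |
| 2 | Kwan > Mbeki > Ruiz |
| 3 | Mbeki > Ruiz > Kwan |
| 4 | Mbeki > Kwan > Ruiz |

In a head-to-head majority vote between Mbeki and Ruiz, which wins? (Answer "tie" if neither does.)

Mbeki

Ballots ranking Mbeki above Ruiz: 2 + 3 + 4 = 9.
Ballots ranking Ruiz above Mbeki: 11 − 9 = 2.
Mbeki wins the head-to-head 9–2.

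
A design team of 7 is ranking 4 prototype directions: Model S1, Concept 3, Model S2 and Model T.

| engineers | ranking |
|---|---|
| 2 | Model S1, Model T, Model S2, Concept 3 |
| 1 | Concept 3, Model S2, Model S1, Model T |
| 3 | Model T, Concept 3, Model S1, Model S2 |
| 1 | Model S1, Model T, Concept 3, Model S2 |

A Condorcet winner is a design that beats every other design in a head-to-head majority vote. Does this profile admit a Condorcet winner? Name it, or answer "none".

none

Check each pair by majority over 7 ballots:
Model S1 vs Concept 3: Model S1 preferred on 2+1 = 3 ballots; Concept 3 wins 4–3.
Model S1 vs Model S2: Model S1 preferred on 2+3+1 = 6 ballots; Model S1 wins 6–1.
Model S1 vs Model T: 4 to 3, Model S1.
Concept 3 vs Model S2: 1+3+1 = 5 for Concept 3, 2 for Model S2 — Concept 3 by 5–2.
Concept 3 vs Model T: 1 for Concept 3, 6 for Model T — Model T by 6–1.
Model S2 vs Model T: 1 to 6, Model T.
No design is unbeaten: Model S1 loses to Concept 3; Concept 3 loses to Model T; Model S2 loses to Model S1; Model T loses to Model S1. In particular Model S1 beats Model T beats Concept 3 beats Model S1 is a majority cycle — no Condorcet winner exists.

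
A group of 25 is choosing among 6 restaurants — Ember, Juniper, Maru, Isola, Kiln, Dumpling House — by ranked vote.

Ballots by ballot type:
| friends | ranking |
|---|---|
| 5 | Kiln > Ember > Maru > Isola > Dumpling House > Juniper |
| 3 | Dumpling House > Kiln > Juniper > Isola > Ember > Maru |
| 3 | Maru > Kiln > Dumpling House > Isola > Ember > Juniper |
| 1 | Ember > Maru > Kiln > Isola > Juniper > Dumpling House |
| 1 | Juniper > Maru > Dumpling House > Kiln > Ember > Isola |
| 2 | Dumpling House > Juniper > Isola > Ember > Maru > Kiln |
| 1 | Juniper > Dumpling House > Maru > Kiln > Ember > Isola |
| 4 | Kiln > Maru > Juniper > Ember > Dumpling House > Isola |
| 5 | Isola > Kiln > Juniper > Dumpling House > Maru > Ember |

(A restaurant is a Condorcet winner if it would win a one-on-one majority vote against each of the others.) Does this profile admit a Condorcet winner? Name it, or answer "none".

Kiln

Pairwise majorities:
Ember vs Juniper: Juniper wins 16–9.
Ember vs Maru: Maru, 14–11.
Ember vs Isola: Isola, 13–12.
Ember vs Kiln: Kiln, 22–3.
Ember vs Dumpling House: Dumpling House, 15–10.
Juniper vs Maru: Maru wins 13–12.
Juniper vs Isola: Isola wins 14–11.
Juniper vs Kiln: Kiln, 21–4.
Juniper–Dumpling House: Dumpling House 13–12.
Maru–Isola: Maru 15–10.
Maru–Kiln: Kiln 17–8.
Maru vs Dumpling House: Maru wins 14–11.
Isola vs Kiln: Kiln wins 18–7.
Isola–Dumpling House: Dumpling House 14–11.
Kiln vs Dumpling House: Kiln wins 18–7.
Only Kiln has no losses; Kiln is the Condorcet winner.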